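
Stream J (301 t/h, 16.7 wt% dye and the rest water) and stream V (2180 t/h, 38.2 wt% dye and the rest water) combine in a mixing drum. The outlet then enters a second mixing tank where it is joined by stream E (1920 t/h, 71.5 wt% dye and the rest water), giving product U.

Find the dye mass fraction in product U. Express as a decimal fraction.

0.513

Overall, product flow = 4401 t/h.
dye in = 301×0.167 + 2180×0.382 + 1920×0.715 = 2255.8 t/h.
dye fraction in U = 0.513.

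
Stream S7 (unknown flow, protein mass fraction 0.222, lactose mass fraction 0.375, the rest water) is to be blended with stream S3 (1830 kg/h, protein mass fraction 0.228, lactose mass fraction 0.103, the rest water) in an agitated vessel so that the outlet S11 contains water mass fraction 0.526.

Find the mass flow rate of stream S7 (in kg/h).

2128 kg/h

Let S7 be the unknown flow. Total out = 1830 + S7.
water balance: 1224.3 + 0.403·S7 = 0.526·(1830 + S7)
(0.403 − 0.526)·S7 = 0.526×1830 − 1224.3 = -261.69
S7 = -261.69 / -0.123 = 2127.6 kg/h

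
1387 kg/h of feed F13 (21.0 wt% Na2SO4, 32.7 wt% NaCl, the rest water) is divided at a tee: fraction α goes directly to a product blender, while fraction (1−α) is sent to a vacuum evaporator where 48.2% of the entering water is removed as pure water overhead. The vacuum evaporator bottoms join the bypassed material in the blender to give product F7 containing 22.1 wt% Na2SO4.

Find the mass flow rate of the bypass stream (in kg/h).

1078 kg/h

All 1387×0.210 = 291.27 kg/h of Na2SO4 reaches F7, so F7 = 291.27/0.221 = 1318 kg/h and vapour = 69.036 kg/h.
The evaporator receives (1−α)·1387 of feed at 0.463 water and removes 0.482 of that water:
0.482×0.463×(1−α)×1387 = 69.036
(1−α) = 69.036/309.53 = 0.2230;  α = 0.7770.
Bypass flow = 0.7770×1387 = 1077.7 kg/h.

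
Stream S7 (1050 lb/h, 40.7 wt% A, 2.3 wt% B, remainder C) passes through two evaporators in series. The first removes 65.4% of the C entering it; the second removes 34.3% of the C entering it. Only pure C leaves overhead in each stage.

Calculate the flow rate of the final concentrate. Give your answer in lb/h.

587.6 lb/h

C in feed = 1050×0.570 = 598.5 lb/h.
After stage 1: C left = (1−0.654)×598.5 = 207.08; stream total = 658.58 lb/h.
After stage 2: C left = (1−0.343)×207.08 = 136.05; final concentrate = 587.55 lb/h.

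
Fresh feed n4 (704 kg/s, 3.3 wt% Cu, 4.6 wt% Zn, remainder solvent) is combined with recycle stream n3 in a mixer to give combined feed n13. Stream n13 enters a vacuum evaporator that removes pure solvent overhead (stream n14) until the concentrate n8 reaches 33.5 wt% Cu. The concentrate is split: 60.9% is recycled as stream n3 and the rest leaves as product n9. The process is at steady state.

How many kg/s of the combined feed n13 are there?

Overall Cu balance (none leaves overhead): Cu in fresh feed = Cu in product, i.e. 704×0.033 = (1−0.609)·n8·0.335.
n8 = 23.232/(0.335×0.391) = 177.36 kg/s.
Recycle n3 = 0.609×177.36 = 108.01 kg/s.
Combined feed n13 = 704 + 108.01 = 812.01 kg/s.

812 kg/s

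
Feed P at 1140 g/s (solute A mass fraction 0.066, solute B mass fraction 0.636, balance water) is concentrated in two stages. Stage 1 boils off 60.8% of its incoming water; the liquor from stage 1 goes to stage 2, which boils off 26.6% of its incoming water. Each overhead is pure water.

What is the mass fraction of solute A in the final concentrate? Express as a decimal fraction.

0.084

water in feed = 1140×0.298 = 339.72 g/s.
After stage 1: water left = (1−0.608)×339.72 = 133.17; stream total = 933.45 g/s.
After stage 2: water left = (1−0.266)×133.17 = 97.747; final concentrate = 898.03 g/s.
solute A fraction = 75.24/898.03 = 0.084.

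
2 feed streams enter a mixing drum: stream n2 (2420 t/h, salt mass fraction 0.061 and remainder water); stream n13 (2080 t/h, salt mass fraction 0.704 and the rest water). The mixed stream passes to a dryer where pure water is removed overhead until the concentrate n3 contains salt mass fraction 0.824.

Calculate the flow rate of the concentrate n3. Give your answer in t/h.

salt entering = 2420×0.061 + 2080×0.704 = 1611.9 t/h.
All salt reports to n3, so n3 = 1611.9/0.824 = 1956.2 t/h.

1956 t/h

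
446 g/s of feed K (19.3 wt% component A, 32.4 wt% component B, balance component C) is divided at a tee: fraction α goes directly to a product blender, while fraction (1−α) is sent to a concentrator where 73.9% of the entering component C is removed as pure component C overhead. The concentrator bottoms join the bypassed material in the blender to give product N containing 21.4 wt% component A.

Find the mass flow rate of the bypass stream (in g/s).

All 446×0.193 = 86.078 g/s of component A reaches N, so N = 86.078/0.214 = 402.23 g/s and vapour = 43.766 g/s.
The evaporator receives (1−α)·446 of feed at 0.483 component C and removes 0.739 of that component C:
0.739×0.483×(1−α)×446 = 43.766
(1−α) = 43.766/159.19 = 0.2749;  α = 0.7251.
Bypass flow = 0.7251×446 = 323.38 g/s.

323.4 g/s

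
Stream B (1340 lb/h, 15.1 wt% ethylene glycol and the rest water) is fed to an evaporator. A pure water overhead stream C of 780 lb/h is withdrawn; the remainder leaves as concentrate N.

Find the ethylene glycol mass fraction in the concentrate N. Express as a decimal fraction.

0.361

ethylene glycol is not removed: 1340×0.151 = 202.34 lb/h of ethylene glycol enters N.
Concentrate = 1340 − 780 = 560 lb/h.
Mass fraction = 202.34/560 = 0.361.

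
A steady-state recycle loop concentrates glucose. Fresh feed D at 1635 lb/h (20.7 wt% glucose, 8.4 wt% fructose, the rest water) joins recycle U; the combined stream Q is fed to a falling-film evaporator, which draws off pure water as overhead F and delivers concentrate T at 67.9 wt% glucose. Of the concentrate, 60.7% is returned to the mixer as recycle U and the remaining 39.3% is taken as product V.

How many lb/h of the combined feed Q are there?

Overall glucose balance (none leaves overhead): glucose in fresh feed = glucose in product, i.e. 1635×0.207 = (1−0.607)·T·0.679.
T = 338.44/(0.679×0.393) = 1268.3 lb/h.
Recycle U = 0.607×1268.3 = 769.86 lb/h.
Combined feed Q = 1635 + 769.86 = 2404.9 lb/h.

2405 lb/h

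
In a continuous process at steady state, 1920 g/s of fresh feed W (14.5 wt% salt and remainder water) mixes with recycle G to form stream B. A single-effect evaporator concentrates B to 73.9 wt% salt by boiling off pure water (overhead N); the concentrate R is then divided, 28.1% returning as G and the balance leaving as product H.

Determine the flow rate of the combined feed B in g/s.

Overall salt balance (none leaves overhead): salt in fresh feed = salt in product, i.e. 1920×0.145 = (1−0.281)·R·0.739.
R = 278.4/(0.739×0.719) = 523.96 g/s.
Recycle G = 0.281×523.96 = 147.23 g/s.
Combined feed B = 1920 + 147.23 = 2067.2 g/s.

2067 g/s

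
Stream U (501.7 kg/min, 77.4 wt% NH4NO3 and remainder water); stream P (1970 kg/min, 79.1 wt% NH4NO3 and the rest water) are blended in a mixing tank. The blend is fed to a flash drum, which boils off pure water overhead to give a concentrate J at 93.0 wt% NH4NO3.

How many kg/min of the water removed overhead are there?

378.6 kg/min

NH4NO3 entering = 501.7×0.774 + 1970×0.791 = 1946.6 kg/min.
All NH4NO3 reports to J, so J = 1946.6/0.930 = 2093.1 kg/min.
Total feed = 2471.7 kg/min; overhead = 2471.7 − 2093.1 = 378.6 kg/min.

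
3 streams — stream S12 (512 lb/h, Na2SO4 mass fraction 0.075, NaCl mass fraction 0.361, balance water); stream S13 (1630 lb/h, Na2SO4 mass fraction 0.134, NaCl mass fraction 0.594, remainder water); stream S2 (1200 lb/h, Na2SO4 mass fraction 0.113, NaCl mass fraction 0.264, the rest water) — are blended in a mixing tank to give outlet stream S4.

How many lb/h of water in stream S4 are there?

water out = water in = 512×0.564 + 1630×0.272 + 1200×0.623 = 1479.7 lb/h.

1480 lb/h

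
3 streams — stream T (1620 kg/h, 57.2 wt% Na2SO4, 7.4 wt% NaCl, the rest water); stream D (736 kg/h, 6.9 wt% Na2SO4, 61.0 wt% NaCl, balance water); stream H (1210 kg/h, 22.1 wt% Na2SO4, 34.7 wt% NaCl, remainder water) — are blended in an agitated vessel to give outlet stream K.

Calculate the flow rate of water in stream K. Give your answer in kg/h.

1332 kg/h

water out = water in = 1620×0.354 + 736×0.321 + 1210×0.432 = 1332.5 kg/h.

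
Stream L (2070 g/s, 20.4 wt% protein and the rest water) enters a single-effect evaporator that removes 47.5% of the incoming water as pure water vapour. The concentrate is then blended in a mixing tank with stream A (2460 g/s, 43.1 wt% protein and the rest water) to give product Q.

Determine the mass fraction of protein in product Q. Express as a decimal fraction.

Vapour removed = 0.475×0.796×2070 = 782.67 g/s; concentrate = 1287.3 g/s.
protein reaching the mixer = 422.28 (from concentrate) + 2460×0.431 = 1482.5 g/s.
Product flow = 1287.3 + 2460 = 3747.3 g/s; protein fraction = 0.396.

0.396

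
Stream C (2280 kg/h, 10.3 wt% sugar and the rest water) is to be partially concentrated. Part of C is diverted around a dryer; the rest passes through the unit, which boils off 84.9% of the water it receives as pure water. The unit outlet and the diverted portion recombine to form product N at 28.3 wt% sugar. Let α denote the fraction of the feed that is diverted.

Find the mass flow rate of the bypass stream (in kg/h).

375.8 kg/h

All 2280×0.103 = 234.84 kg/h of sugar reaches N, so N = 234.84/0.283 = 829.82 kg/h and vapour = 1450.2 kg/h.
The evaporator receives (1−α)·2280 of feed at 0.897 water and removes 0.849 of that water:
0.849×0.897×(1−α)×2280 = 1450.2
(1−α) = 1450.2/1736.3 = 0.8352;  α = 0.1648.
Bypass flow = 0.1648×2280 = 375.76 kg/h.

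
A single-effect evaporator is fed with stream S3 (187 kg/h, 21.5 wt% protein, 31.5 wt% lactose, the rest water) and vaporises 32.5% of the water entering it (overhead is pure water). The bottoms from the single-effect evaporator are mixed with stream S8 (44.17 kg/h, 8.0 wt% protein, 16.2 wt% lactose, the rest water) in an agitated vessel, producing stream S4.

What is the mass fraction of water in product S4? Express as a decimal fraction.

0.4581

Vapour removed = 0.325×0.470×187 = 28.564 kg/h; concentrate = 158.44 kg/h.
water reaching the mixer = 59.326 (from concentrate) + 44.17×0.758 = 92.807 kg/h.
Product flow = 158.44 + 44.17 = 202.61 kg/h; water fraction = 0.4581.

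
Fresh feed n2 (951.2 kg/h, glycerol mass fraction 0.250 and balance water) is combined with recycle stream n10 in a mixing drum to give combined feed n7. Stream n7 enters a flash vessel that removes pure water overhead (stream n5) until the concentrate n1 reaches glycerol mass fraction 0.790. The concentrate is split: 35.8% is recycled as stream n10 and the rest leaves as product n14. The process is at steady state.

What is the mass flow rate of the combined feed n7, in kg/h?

1119 kg/h

Overall glycerol balance (none leaves overhead): glycerol in fresh feed = glycerol in product, i.e. 951.2×0.250 = (1−0.358)·n1·0.790.
n1 = 237.8/(0.790×0.642) = 468.87 kg/h.
Recycle n10 = 0.358×468.87 = 167.85 kg/h.
Combined feed n7 = 951.2 + 167.85 = 1119.1 kg/h.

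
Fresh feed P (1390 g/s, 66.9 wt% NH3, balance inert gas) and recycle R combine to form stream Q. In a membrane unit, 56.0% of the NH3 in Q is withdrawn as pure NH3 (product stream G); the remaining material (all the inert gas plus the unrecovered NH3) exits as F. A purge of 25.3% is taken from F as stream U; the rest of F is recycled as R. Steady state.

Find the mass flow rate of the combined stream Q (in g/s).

inert gas enters only via P and leaves only via the purge: 1390×0.331 = 0.253×(inert gas in F), and the membrane unit passes all inert gas, so inert gas in Q = inert gas in F = 1818.5 g/s.
NH3 in Q: m_A = 1390×0.669 + (1−0.253)·(1−0.560)·m_A, so m_A = 929.91/0.6713 = 1385.2 g/s.
Q = 1385.2 + 1818.5 = 3203.7 g/s.

3204 g/s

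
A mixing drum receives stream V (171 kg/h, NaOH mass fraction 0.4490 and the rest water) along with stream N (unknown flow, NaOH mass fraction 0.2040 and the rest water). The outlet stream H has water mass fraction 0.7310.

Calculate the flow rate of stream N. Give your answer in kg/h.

473.5 kg/h

Let N be the unknown flow. Total out = 171 + N.
water balance: 94.221 + 0.796·N = 0.731·(171 + N)
(0.796 − 0.731)·N = 0.731×171 − 94.221 = 30.78
N = 30.78 / 0.065 = 473.54 kg/h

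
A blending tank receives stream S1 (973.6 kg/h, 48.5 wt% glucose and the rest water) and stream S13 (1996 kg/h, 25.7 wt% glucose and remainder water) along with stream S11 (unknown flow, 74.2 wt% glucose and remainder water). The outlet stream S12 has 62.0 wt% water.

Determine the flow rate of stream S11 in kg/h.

395.8 kg/h

Let S11 be the unknown flow. Total out = 2969.6 + S11.
water balance: 1984.4 + 0.258·S11 = 0.620·(2969.6 + S11)
(0.258 − 0.620)·S11 = 0.620×2969.6 − 1984.4 = -143.28
S11 = -143.28 / -0.362 = 395.8 kg/h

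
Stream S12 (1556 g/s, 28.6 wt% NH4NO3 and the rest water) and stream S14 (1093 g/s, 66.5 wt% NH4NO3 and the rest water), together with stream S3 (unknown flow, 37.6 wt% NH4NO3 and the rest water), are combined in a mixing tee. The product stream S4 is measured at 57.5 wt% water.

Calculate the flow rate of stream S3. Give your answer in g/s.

939.5 g/s

Let S3 be the unknown flow. Total out = 2649 + S3.
water balance: 1477.1 + 0.624·S3 = 0.575·(2649 + S3)
(0.624 − 0.575)·S3 = 0.575×2649 − 1477.1 = 46.036
S3 = 46.036 / 0.049 = 939.51 g/s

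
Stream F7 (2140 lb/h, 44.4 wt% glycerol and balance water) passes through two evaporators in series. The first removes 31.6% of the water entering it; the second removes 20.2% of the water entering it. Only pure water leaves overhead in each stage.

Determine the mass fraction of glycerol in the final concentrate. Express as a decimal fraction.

water in feed = 2140×0.556 = 1189.8 lb/h.
After stage 1: water left = (1−0.316)×1189.8 = 813.85; stream total = 1764 lb/h.
After stage 2: water left = (1−0.202)×813.85 = 649.45; final concentrate = 1599.6 lb/h.
glycerol fraction = 950.16/1599.6 = 0.594.

0.594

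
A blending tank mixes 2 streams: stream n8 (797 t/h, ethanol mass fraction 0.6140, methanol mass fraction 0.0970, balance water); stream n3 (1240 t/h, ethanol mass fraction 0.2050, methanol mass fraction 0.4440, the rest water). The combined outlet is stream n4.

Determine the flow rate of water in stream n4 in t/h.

water out = water in = 797×0.289 + 1240×0.351 = 665.57 t/h.

665.6 t/h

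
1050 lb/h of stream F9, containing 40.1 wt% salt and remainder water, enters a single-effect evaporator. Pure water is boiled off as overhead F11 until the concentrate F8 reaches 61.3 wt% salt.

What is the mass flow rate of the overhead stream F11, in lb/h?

363.1 lb/h

salt is conserved: 1050×0.401 = 421.05 lb/h all reports to the concentrate.
Concentrate = 421.05/(target fraction) = 686.87 lb/h.
Overhead = 1050 − 686.87 = 363.13 lb/h.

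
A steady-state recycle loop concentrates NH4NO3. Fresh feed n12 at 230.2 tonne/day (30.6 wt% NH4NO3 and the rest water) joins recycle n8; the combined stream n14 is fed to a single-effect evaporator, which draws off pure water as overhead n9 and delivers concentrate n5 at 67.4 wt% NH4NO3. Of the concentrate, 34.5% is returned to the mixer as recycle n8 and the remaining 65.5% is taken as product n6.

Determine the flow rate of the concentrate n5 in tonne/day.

Overall NH4NO3 balance (none leaves overhead): NH4NO3 in fresh feed = NH4NO3 in product, i.e. 230.2×0.306 = (1−0.345)·n5·0.674.
n5 = 70.441/(0.674×0.655) = 159.56 tonne/day.

159.6 tonne/day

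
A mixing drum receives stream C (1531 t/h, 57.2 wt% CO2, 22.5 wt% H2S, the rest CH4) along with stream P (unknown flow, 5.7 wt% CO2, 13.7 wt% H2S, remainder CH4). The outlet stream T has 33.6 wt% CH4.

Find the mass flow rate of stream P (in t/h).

Let P be the unknown flow. Total out = 1531 + P.
CH4 balance: 310.79 + 0.806·P = 0.336·(1531 + P)
(0.806 − 0.336)·P = 0.336×1531 − 310.79 = 203.62
P = 203.62 / 0.470 = 433.24 t/h

433.2 t/h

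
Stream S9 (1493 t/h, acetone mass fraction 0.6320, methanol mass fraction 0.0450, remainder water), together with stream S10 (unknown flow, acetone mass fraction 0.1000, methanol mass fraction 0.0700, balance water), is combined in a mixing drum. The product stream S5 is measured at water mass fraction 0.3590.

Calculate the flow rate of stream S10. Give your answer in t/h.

114.1 t/h

Let S10 be the unknown flow. Total out = 1493 + S10.
water balance: 482.24 + 0.830·S10 = 0.359·(1493 + S10)
(0.830 − 0.359)·S10 = 0.359×1493 − 482.24 = 53.748
S10 = 53.748 / 0.471 = 114.11 t/h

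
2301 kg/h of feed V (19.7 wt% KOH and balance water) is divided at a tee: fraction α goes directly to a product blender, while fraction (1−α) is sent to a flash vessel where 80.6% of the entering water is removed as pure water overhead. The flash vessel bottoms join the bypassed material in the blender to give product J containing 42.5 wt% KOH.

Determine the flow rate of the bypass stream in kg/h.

393.7 kg/h

All 2301×0.197 = 453.3 kg/h of KOH reaches J, so J = 453.3/0.425 = 1066.6 kg/h and vapour = 1234.4 kg/h.
The evaporator receives (1−α)·2301 of feed at 0.803 water and removes 0.806 of that water:
0.806×0.803×(1−α)×2301 = 1234.4
(1−α) = 1234.4/1489.2 = 0.8289;  α = 0.1711.
Bypass flow = 0.1711×2301 = 393.73 kg/h.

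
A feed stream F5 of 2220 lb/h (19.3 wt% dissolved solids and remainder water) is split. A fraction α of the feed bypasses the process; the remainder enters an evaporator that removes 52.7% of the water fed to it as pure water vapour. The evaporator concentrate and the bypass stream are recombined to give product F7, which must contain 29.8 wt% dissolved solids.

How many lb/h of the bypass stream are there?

380.7 lb/h

All 2220×0.193 = 428.46 lb/h of dissolved solids reaches F7, so F7 = 428.46/0.298 = 1437.8 lb/h and vapour = 782.21 lb/h.
The evaporator receives (1−α)·2220 of feed at 0.807 water and removes 0.527 of that water:
0.527×0.807×(1−α)×2220 = 782.21
(1−α) = 782.21/944.14 = 0.8285;  α = 0.1715.
Bypass flow = 0.1715×2220 = 380.75 lb/h.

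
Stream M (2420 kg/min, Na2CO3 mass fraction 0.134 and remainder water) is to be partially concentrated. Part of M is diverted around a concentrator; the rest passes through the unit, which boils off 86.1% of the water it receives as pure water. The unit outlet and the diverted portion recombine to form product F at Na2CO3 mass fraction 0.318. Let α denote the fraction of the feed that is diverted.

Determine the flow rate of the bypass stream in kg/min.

542 kg/min

All 2420×0.134 = 324.28 kg/min of Na2CO3 reaches F, so F = 324.28/0.318 = 1019.7 kg/min and vapour = 1400.3 kg/min.
The evaporator receives (1−α)·2420 of feed at 0.866 water and removes 0.861 of that water:
0.861×0.866×(1−α)×2420 = 1400.3
(1−α) = 1400.3/1804.4 = 0.7760;  α = 0.2240.
Bypass flow = 0.2240×2420 = 542.05 kg/min.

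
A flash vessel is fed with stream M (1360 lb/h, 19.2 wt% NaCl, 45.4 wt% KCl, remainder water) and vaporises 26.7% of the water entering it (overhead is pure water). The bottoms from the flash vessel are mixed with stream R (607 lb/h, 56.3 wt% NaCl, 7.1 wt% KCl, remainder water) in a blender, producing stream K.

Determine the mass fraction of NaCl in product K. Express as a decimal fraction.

0.3279

Vapour removed = 0.267×0.354×1360 = 128.54 lb/h; concentrate = 1231.5 lb/h.
NaCl reaching the mixer = 261.12 (from concentrate) + 607×0.563 = 602.86 lb/h.
Product flow = 1231.5 + 607 = 1838.5 lb/h; NaCl fraction = 0.3279.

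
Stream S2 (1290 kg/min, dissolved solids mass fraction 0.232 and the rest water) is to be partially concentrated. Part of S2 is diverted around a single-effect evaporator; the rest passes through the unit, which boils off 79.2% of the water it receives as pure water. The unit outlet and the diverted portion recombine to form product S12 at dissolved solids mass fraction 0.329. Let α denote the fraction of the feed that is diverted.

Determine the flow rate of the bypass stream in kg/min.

All 1290×0.232 = 299.28 kg/min of dissolved solids reaches S12, so S12 = 299.28/0.329 = 909.67 kg/min and vapour = 380.33 kg/min.
The evaporator receives (1−α)·1290 of feed at 0.768 water and removes 0.792 of that water:
0.792×0.768×(1−α)×1290 = 380.33
(1−α) = 380.33/784.65 = 0.4847;  α = 0.5153.
Bypass flow = 0.5153×1290 = 664.71 kg/min.

664.7 kg/min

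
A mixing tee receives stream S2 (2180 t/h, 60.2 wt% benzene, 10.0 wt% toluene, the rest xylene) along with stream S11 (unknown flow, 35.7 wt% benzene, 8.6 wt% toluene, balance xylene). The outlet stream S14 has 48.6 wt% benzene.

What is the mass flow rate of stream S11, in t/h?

1960 t/h

Let S11 be the unknown flow. Total out = 2180 + S11.
benzene balance: 1312.4 + 0.357·S11 = 0.486·(2180 + S11)
(0.357 − 0.486)·S11 = 0.486×2180 − 1312.4 = -252.88
S11 = -252.88 / -0.129 = 1960.3 t/h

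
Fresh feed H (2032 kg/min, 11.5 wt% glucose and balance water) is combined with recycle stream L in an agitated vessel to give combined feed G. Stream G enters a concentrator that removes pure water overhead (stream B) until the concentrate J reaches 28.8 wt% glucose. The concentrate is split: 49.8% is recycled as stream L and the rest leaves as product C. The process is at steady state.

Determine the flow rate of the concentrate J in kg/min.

1616 kg/min

Overall glucose balance (none leaves overhead): glucose in fresh feed = glucose in product, i.e. 2032×0.115 = (1−0.498)·J·0.288.
J = 233.68/(0.288×0.502) = 1616.3 kg/min.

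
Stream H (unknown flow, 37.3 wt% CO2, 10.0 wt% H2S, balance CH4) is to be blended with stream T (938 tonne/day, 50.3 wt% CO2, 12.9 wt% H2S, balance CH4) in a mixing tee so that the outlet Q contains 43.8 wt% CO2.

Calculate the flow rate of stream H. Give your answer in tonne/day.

Let H be the unknown flow. Total out = 938 + H.
CO2 balance: 471.81 + 0.373·H = 0.438·(938 + H)
(0.373 − 0.438)·H = 0.438×938 − 471.81 = -60.97
H = -60.97 / -0.065 = 938 tonne/day

938 tonne/day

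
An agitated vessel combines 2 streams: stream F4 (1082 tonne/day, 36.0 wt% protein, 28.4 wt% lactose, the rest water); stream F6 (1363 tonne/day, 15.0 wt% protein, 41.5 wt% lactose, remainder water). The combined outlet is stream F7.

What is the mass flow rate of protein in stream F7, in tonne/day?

protein out = protein in = 1082×0.360 + 1363×0.150 = 593.97 tonne/day.

594 tonne/day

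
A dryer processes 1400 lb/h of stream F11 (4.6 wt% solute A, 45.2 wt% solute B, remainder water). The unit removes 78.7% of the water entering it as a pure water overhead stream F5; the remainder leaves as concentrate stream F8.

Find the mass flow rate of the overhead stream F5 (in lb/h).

553.1 lb/h

water entering = 1400×0.502 = 702.8 lb/h; overhead removed = 0.787×702.8 = 553.1 lb/h.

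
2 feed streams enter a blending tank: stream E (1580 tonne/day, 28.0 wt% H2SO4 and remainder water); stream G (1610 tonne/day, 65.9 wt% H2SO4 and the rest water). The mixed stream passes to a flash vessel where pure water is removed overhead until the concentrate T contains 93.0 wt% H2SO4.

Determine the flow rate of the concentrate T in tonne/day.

H2SO4 entering = 1580×0.280 + 1610×0.659 = 1503.4 tonne/day.
All H2SO4 reports to T, so T = 1503.4/0.930 = 1616.5 tonne/day.

1617 tonne/day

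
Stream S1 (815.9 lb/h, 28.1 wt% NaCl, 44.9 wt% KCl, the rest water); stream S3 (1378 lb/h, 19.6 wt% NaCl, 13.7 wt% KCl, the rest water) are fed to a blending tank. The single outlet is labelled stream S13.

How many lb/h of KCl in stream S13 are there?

555.1 lb/h

KCl out = KCl in = 815.9×0.449 + 1378×0.137 = 555.13 lb/h.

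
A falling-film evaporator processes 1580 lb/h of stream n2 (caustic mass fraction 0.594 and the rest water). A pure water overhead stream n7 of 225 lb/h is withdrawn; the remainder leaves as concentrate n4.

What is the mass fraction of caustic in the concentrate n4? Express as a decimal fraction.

0.693

caustic is not removed: 1580×0.594 = 938.52 lb/h of caustic enters n4.
Concentrate = 1580 − 225 = 1355 lb/h.
Mass fraction = 938.52/1355 = 0.693.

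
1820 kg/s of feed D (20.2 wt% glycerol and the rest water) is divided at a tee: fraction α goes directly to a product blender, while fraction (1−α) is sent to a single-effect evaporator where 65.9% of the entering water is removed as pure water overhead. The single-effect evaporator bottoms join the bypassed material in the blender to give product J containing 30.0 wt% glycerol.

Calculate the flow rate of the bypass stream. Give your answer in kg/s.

All 1820×0.202 = 367.64 kg/s of glycerol reaches J, so J = 367.64/0.300 = 1225.5 kg/s and vapour = 594.53 kg/s.
The evaporator receives (1−α)·1820 of feed at 0.798 water and removes 0.659 of that water:
0.659×0.798×(1−α)×1820 = 594.53
(1−α) = 594.53/957.11 = 0.6212;  α = 0.3788.
Bypass flow = 0.3788×1820 = 689.45 kg/s.

689.5 kg/s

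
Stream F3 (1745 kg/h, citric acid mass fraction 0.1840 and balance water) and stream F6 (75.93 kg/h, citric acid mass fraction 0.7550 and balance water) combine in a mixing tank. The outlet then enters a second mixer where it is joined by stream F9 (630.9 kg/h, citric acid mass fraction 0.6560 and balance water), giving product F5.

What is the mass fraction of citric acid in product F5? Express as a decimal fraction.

0.3231

Overall, product flow = 2451.8 kg/h.
citric acid in = 1745×0.184 + 75.93×0.755 + 630.9×0.656 = 792.28 kg/h.
citric acid fraction in F5 = 0.3231.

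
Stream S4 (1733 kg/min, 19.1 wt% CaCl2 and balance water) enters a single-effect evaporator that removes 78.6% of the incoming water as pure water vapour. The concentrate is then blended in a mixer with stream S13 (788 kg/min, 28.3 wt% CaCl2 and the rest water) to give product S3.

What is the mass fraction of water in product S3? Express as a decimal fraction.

Vapour removed = 0.786×0.809×1733 = 1102 kg/min; concentrate = 631.03 kg/min.
water reaching the mixer = 300.03 (from concentrate) + 788×0.717 = 865.02 kg/min.
Product flow = 631.03 + 788 = 1419 kg/min; water fraction = 0.610.

0.610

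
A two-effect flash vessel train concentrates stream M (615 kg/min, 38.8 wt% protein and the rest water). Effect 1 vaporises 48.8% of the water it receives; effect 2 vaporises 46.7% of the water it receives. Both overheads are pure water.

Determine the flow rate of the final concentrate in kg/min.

water in feed = 615×0.612 = 376.38 kg/min.
After stage 1: water left = (1−0.488)×376.38 = 192.71; stream total = 431.33 kg/min.
After stage 2: water left = (1−0.467)×192.71 = 102.71; final concentrate = 341.33 kg/min.

341.3 kg/min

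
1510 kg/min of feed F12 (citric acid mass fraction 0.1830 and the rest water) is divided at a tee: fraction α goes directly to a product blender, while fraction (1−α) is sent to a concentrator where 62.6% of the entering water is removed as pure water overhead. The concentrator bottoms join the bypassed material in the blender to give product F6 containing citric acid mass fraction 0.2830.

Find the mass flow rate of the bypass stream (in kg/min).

All 1510×0.183 = 276.33 kg/min of citric acid reaches F6, so F6 = 276.33/0.283 = 976.43 kg/min and vapour = 533.57 kg/min.
The evaporator receives (1−α)·1510 of feed at 0.817 water and removes 0.626 of that water:
0.626×0.817×(1−α)×1510 = 533.57
(1−α) = 533.57/772.28 = 0.6909;  α = 0.3091.
Bypass flow = 0.3091×1510 = 466.74 kg/min.

466.7 kg/min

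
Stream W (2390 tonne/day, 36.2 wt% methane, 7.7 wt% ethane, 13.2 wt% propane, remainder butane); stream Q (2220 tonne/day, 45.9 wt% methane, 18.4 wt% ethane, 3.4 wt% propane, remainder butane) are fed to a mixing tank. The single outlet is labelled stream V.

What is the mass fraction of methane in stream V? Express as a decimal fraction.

Total flow out = 2390 + 2220 = 4610 tonne/day.
methane in = 2390×0.362 + 2220×0.459 = 1884.2 tonne/day.
methane mass fraction in V = 1884.2/4610 = 0.409.

0.409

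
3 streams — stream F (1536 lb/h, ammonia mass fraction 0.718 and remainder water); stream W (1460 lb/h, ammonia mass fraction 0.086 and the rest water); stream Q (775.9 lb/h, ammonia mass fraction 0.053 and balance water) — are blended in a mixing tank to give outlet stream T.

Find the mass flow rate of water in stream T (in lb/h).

2502 lb/h

water out = water in = 1536×0.282 + 1460×0.914 + 775.9×0.947 = 2502.4 lb/h.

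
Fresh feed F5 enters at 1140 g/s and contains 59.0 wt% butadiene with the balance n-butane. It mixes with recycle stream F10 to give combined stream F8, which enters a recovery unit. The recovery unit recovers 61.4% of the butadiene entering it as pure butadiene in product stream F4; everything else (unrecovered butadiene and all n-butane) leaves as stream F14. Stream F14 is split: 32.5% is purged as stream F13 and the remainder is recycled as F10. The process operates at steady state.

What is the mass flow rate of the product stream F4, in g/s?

558.5 g/s

butadiene in F8: m_A = 1140×0.590 + (1−0.325)·(1−0.614)·m_A, so m_A = 672.6/0.7394 = 909.59 g/s.
Product F4 = 0.614×909.59 = 558.49 g/s.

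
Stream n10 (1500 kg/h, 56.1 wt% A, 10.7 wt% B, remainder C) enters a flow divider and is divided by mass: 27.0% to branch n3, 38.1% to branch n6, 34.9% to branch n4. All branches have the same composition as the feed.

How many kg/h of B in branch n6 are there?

Branch n6 total = 0.381×1500 = 571.5 kg/h.
B in n6 = 0.107×571.5 = 61.151 kg/h.

61.15 kg/h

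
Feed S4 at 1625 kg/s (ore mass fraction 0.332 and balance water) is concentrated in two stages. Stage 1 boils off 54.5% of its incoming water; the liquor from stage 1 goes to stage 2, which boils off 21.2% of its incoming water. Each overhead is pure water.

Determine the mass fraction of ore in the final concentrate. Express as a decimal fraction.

water in feed = 1625×0.668 = 1085.5 kg/s.
After stage 1: water left = (1−0.545)×1085.5 = 493.9; stream total = 1033.4 kg/s.
After stage 2: water left = (1−0.212)×493.9 = 389.2; final concentrate = 928.7 kg/s.
ore fraction = 539.5/928.7 = 0.581.

0.581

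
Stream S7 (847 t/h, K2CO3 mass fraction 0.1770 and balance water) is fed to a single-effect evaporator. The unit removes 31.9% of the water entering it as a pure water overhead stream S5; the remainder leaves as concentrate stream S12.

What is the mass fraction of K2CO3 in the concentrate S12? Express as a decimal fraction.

0.2400

K2CO3 is not removed: 847×0.177 = 149.92 t/h of K2CO3 enters S12.
water entering = 847×0.823 = 697.08 t/h; overhead removed = 0.319×697.08 = 222.37 t/h.
Concentrate = 847 − 222.37 = 624.63 t/h.
Mass fraction = 149.92/624.63 = 0.2400.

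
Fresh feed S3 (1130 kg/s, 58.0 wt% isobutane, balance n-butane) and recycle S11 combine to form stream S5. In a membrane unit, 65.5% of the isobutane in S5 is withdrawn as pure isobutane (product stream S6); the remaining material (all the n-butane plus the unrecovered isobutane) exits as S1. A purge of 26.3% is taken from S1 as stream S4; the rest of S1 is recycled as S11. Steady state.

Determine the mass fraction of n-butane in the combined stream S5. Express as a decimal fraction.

n-butane enters only via S3 and leaves only via the purge: 1130×0.420 = 0.263×(n-butane in S1), and the membrane unit passes all n-butane, so n-butane in S5 = n-butane in S1 = 1804.6 kg/s.
isobutane in S5: m_A = 1130×0.580 + (1−0.263)·(1−0.655)·m_A, so m_A = 655.4/0.7457 = 878.86 kg/s.
S5 = 878.86 + 1804.6 = 2683.4 kg/s.
n-butane fraction in S5 = 1804.6/2683.4 = 0.672.

0.672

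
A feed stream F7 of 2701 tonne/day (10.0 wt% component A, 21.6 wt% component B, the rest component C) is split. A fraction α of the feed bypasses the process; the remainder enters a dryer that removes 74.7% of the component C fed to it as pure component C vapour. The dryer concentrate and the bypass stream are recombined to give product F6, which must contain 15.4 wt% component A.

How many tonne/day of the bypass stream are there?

All 2701×0.100 = 270.1 tonne/day of component A reaches F6, so F6 = 270.1/0.154 = 1753.9 tonne/day and vapour = 947.1 tonne/day.
The evaporator receives (1−α)·2701 of feed at 0.684 component C and removes 0.747 of that component C:
0.747×0.684×(1−α)×2701 = 947.1
(1−α) = 947.1/1380.1 = 0.6863;  α = 0.3137.
Bypass flow = 0.3137×2701 = 847.38 tonne/day.

847.4 tonne/day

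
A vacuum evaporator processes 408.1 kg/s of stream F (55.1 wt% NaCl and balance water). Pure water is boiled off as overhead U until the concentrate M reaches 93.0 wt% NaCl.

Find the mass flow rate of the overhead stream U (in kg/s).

NaCl is conserved: 408.1×0.551 = 224.86 kg/s all reports to the concentrate.
Concentrate = 224.86/(target fraction) = 241.79 kg/s.
Overhead = 408.1 − 241.79 = 166.31 kg/s.

166.3 kg/s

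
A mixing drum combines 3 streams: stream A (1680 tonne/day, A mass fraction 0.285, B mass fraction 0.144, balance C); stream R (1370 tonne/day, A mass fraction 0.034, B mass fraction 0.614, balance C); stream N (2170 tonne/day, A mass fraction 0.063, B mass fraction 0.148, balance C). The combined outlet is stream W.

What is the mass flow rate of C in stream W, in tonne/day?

C out = C in = 1680×0.571 + 1370×0.352 + 2170×0.789 = 3153.7 tonne/day.

3154 tonne/day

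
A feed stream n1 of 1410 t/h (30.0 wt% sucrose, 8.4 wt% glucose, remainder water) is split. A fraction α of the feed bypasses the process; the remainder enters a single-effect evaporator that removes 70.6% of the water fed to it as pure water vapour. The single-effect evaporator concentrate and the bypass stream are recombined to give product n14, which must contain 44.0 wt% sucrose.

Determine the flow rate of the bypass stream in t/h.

All 1410×0.300 = 423 t/h of sucrose reaches n14, so n14 = 423/0.440 = 961.36 t/h and vapour = 448.64 t/h.
The evaporator receives (1−α)·1410 of feed at 0.616 water and removes 0.706 of that water:
0.706×0.616×(1−α)×1410 = 448.64
(1−α) = 448.64/613.2 = 0.7316;  α = 0.2684.
Bypass flow = 0.2684×1410 = 378.41 t/h.

378.4 t/h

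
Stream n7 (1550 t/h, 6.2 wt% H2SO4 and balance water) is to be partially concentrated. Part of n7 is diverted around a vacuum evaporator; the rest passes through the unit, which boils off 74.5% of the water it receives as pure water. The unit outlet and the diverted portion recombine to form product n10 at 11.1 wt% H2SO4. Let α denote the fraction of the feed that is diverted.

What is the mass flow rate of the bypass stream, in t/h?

All 1550×0.062 = 96.1 t/h of H2SO4 reaches n10, so n10 = 96.1/0.111 = 865.77 t/h and vapour = 684.23 t/h.
The evaporator receives (1−α)·1550 of feed at 0.938 water and removes 0.745 of that water:
0.745×0.938×(1−α)×1550 = 684.23
(1−α) = 684.23/1083.2 = 0.6317;  α = 0.3683.
Bypass flow = 0.3683×1550 = 570.86 t/h.

570.9 t/h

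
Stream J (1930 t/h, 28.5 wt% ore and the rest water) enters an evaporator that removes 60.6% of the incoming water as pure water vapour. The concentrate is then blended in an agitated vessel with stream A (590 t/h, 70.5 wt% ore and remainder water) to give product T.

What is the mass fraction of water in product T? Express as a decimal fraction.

0.426

Vapour removed = 0.606×0.715×1930 = 836.25 t/h; concentrate = 1093.8 t/h.
water reaching the mixer = 543.7 (from concentrate) + 590×0.295 = 717.75 t/h.
Product flow = 1093.8 + 590 = 1683.8 t/h; water fraction = 0.426.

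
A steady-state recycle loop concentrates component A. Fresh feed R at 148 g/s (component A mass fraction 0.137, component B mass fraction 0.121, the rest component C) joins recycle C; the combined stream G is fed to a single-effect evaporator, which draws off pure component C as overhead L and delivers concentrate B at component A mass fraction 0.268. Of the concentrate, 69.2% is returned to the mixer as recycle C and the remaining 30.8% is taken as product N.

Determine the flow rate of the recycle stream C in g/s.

170 g/s

Overall component A balance (none leaves overhead): component A in fresh feed = component A in product, i.e. 148×0.137 = (1−0.692)·B·0.268.
B = 20.276/(0.268×0.308) = 245.64 g/s.
Recycle C = 0.692×245.64 = 169.98 g/s.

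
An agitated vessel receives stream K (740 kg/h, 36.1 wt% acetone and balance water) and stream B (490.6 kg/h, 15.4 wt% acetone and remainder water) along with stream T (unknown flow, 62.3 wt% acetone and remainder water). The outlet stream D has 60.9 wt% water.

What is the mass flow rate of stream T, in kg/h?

Let T be the unknown flow. Total out = 1230.6 + T.
water balance: 887.91 + 0.377·T = 0.609·(1230.6 + T)
(0.377 − 0.609)·T = 0.609×1230.6 − 887.91 = -138.47
T = -138.47 / -0.232 = 596.86 kg/h

596.9 kg/h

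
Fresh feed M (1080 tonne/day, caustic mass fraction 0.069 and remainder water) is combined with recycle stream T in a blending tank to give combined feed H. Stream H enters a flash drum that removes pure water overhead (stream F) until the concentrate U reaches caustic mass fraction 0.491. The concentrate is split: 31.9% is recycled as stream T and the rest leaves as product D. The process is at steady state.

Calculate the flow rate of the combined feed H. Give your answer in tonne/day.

Overall caustic balance (none leaves overhead): caustic in fresh feed = caustic in product, i.e. 1080×0.069 = (1−0.319)·U·0.491.
U = 74.52/(0.491×0.681) = 222.87 tonne/day.
Recycle T = 0.319×222.87 = 71.094 tonne/day.
Combined feed H = 1080 + 71.094 = 1151.1 tonne/day.

1151 tonne/day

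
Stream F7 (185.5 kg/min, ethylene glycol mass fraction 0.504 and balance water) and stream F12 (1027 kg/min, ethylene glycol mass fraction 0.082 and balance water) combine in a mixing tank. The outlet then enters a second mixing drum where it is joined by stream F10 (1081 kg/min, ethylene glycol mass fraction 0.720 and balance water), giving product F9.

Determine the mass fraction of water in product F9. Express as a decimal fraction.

0.583

Overall, product flow = 2293.5 kg/min.
water in = 185.5×0.496 + 1027×0.918 + 1081×0.280 = 1337.5 kg/min.
water fraction in F9 = 0.583.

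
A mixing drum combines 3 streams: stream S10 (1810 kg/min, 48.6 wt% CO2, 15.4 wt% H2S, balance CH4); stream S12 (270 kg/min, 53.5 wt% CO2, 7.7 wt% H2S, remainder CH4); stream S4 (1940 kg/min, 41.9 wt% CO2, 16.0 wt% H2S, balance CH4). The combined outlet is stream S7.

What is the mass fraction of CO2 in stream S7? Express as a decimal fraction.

Total flow out = 1810 + 270 + 1940 = 4020 kg/min.
CO2 in = 1810×0.486 + 270×0.535 + 1940×0.419 = 1837 kg/min.
CO2 mass fraction in S7 = 1837/4020 = 0.457.

0.457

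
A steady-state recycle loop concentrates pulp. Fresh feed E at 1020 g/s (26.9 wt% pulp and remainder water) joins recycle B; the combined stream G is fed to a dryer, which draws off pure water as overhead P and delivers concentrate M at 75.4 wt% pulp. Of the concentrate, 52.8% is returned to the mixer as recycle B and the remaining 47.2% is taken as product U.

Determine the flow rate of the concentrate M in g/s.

Overall pulp balance (none leaves overhead): pulp in fresh feed = pulp in product, i.e. 1020×0.269 = (1−0.528)·M·0.754.
M = 274.38/(0.754×0.472) = 770.97 g/s.

771 g/s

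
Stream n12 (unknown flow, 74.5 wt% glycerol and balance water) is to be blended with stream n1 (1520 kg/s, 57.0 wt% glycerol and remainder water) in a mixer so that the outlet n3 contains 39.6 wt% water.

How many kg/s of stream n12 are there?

Let n12 be the unknown flow. Total out = 1520 + n12.
water balance: 653.6 + 0.255·n12 = 0.396·(1520 + n12)
(0.255 − 0.396)·n12 = 0.396×1520 − 653.6 = -51.68
n12 = -51.68 / -0.141 = 366.52 kg/s

366.5 kg/s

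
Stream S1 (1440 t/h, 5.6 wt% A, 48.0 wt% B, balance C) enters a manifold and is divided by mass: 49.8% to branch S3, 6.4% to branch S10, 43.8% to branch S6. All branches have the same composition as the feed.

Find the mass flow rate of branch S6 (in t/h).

Branch S6 flow = 0.438×1440 = 630.72 t/h.

630.7 t/h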